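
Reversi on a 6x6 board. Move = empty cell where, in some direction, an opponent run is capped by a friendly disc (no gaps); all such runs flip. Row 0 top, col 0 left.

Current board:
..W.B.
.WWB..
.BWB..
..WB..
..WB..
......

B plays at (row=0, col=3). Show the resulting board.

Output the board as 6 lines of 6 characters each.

Answer: ..WBB.
.WBB..
.BWB..
..WB..
..WB..
......

Derivation:
Place B at (0,3); scan 8 dirs for brackets.
Dir NW: edge -> no flip
Dir N: edge -> no flip
Dir NE: edge -> no flip
Dir W: opp run (0,2), next='.' -> no flip
Dir E: first cell 'B' (not opp) -> no flip
Dir SW: opp run (1,2) capped by B -> flip
Dir S: first cell 'B' (not opp) -> no flip
Dir SE: first cell '.' (not opp) -> no flip
All flips: (1,2)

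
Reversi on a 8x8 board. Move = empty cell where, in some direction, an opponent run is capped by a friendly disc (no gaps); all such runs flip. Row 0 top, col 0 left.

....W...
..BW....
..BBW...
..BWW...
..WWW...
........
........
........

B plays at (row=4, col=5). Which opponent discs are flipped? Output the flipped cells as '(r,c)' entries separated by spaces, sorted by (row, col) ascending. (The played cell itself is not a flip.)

Answer: (3,4)

Derivation:
Dir NW: opp run (3,4) capped by B -> flip
Dir N: first cell '.' (not opp) -> no flip
Dir NE: first cell '.' (not opp) -> no flip
Dir W: opp run (4,4) (4,3) (4,2), next='.' -> no flip
Dir E: first cell '.' (not opp) -> no flip
Dir SW: first cell '.' (not opp) -> no flip
Dir S: first cell '.' (not opp) -> no flip
Dir SE: first cell '.' (not opp) -> no flip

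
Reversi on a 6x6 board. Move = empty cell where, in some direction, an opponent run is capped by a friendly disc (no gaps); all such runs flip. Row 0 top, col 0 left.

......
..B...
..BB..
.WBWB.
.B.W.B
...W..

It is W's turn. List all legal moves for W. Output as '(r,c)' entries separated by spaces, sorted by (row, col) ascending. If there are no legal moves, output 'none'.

Answer: (1,1) (1,3) (2,1) (2,5) (3,5) (5,1)

Derivation:
(0,1): no bracket -> illegal
(0,2): no bracket -> illegal
(0,3): no bracket -> illegal
(1,1): flips 1 -> legal
(1,3): flips 2 -> legal
(1,4): no bracket -> illegal
(2,1): flips 1 -> legal
(2,4): no bracket -> illegal
(2,5): flips 1 -> legal
(3,0): no bracket -> illegal
(3,5): flips 1 -> legal
(4,0): no bracket -> illegal
(4,2): no bracket -> illegal
(4,4): no bracket -> illegal
(5,0): no bracket -> illegal
(5,1): flips 1 -> legal
(5,2): no bracket -> illegal
(5,4): no bracket -> illegal
(5,5): no bracket -> illegal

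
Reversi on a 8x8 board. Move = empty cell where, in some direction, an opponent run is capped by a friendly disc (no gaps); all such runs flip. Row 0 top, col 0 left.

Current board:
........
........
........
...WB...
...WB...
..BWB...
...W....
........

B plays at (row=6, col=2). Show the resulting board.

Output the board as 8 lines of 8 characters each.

Answer: ........
........
........
...WB...
...WB...
..BBB...
..BW....
........

Derivation:
Place B at (6,2); scan 8 dirs for brackets.
Dir NW: first cell '.' (not opp) -> no flip
Dir N: first cell 'B' (not opp) -> no flip
Dir NE: opp run (5,3) capped by B -> flip
Dir W: first cell '.' (not opp) -> no flip
Dir E: opp run (6,3), next='.' -> no flip
Dir SW: first cell '.' (not opp) -> no flip
Dir S: first cell '.' (not opp) -> no flip
Dir SE: first cell '.' (not opp) -> no flip
All flips: (5,3)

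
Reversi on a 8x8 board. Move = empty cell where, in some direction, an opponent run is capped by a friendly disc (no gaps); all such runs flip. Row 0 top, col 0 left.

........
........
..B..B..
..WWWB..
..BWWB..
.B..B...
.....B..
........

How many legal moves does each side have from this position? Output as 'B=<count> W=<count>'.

-- B to move --
(2,1): flips 2 -> legal
(2,3): flips 1 -> legal
(2,4): flips 3 -> legal
(3,1): flips 3 -> legal
(4,1): no bracket -> illegal
(5,2): flips 2 -> legal
(5,3): flips 1 -> legal
(5,5): flips 2 -> legal
B mobility = 7
-- W to move --
(1,1): flips 1 -> legal
(1,2): flips 1 -> legal
(1,3): no bracket -> illegal
(1,4): no bracket -> illegal
(1,5): no bracket -> illegal
(1,6): flips 1 -> legal
(2,1): no bracket -> illegal
(2,3): no bracket -> illegal
(2,4): no bracket -> illegal
(2,6): flips 1 -> legal
(3,1): no bracket -> illegal
(3,6): flips 1 -> legal
(4,0): no bracket -> illegal
(4,1): flips 1 -> legal
(4,6): flips 1 -> legal
(5,0): no bracket -> illegal
(5,2): flips 1 -> legal
(5,3): no bracket -> illegal
(5,5): no bracket -> illegal
(5,6): flips 1 -> legal
(6,0): flips 2 -> legal
(6,1): no bracket -> illegal
(6,2): no bracket -> illegal
(6,3): no bracket -> illegal
(6,4): flips 1 -> legal
(6,6): no bracket -> illegal
(7,4): no bracket -> illegal
(7,5): no bracket -> illegal
(7,6): flips 2 -> legal
W mobility = 12

Answer: B=7 W=12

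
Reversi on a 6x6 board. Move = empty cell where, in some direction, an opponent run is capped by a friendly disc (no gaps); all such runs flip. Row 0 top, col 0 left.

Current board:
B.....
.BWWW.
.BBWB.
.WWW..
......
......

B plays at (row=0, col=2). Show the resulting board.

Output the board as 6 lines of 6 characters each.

Answer: B.B...
.BBBW.
.BBWB.
.WWW..
......
......

Derivation:
Place B at (0,2); scan 8 dirs for brackets.
Dir NW: edge -> no flip
Dir N: edge -> no flip
Dir NE: edge -> no flip
Dir W: first cell '.' (not opp) -> no flip
Dir E: first cell '.' (not opp) -> no flip
Dir SW: first cell 'B' (not opp) -> no flip
Dir S: opp run (1,2) capped by B -> flip
Dir SE: opp run (1,3) capped by B -> flip
All flips: (1,2) (1,3)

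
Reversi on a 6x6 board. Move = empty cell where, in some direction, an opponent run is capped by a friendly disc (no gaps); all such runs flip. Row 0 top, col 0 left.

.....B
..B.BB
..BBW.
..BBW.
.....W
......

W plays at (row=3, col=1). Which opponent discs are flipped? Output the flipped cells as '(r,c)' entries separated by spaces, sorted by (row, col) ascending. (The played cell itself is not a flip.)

Dir NW: first cell '.' (not opp) -> no flip
Dir N: first cell '.' (not opp) -> no flip
Dir NE: opp run (2,2), next='.' -> no flip
Dir W: first cell '.' (not opp) -> no flip
Dir E: opp run (3,2) (3,3) capped by W -> flip
Dir SW: first cell '.' (not opp) -> no flip
Dir S: first cell '.' (not opp) -> no flip
Dir SE: first cell '.' (not opp) -> no flip

Answer: (3,2) (3,3)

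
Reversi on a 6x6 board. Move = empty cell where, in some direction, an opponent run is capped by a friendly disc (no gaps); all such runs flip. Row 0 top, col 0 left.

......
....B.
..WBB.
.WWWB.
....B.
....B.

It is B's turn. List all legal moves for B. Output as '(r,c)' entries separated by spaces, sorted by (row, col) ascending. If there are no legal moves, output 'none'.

Answer: (1,1) (2,1) (3,0) (4,1) (4,2) (4,3)

Derivation:
(1,1): flips 2 -> legal
(1,2): no bracket -> illegal
(1,3): no bracket -> illegal
(2,0): no bracket -> illegal
(2,1): flips 1 -> legal
(3,0): flips 3 -> legal
(4,0): no bracket -> illegal
(4,1): flips 1 -> legal
(4,2): flips 1 -> legal
(4,3): flips 1 -> legal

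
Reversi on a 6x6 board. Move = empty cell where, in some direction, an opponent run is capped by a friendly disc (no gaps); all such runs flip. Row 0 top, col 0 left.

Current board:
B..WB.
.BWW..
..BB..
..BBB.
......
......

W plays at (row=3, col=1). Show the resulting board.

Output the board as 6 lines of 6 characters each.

Answer: B..WB.
.BWW..
..WB..
.WBBB.
......
......

Derivation:
Place W at (3,1); scan 8 dirs for brackets.
Dir NW: first cell '.' (not opp) -> no flip
Dir N: first cell '.' (not opp) -> no flip
Dir NE: opp run (2,2) capped by W -> flip
Dir W: first cell '.' (not opp) -> no flip
Dir E: opp run (3,2) (3,3) (3,4), next='.' -> no flip
Dir SW: first cell '.' (not opp) -> no flip
Dir S: first cell '.' (not opp) -> no flip
Dir SE: first cell '.' (not opp) -> no flip
All flips: (2,2)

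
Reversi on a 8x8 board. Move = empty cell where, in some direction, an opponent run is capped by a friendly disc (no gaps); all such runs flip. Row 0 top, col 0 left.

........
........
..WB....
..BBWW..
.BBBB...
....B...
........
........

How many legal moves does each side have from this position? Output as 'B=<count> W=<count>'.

Answer: B=8 W=7

Derivation:
-- B to move --
(1,1): flips 1 -> legal
(1,2): flips 1 -> legal
(1,3): no bracket -> illegal
(2,1): flips 1 -> legal
(2,4): flips 1 -> legal
(2,5): flips 1 -> legal
(2,6): flips 1 -> legal
(3,1): no bracket -> illegal
(3,6): flips 2 -> legal
(4,5): flips 1 -> legal
(4,6): no bracket -> illegal
B mobility = 8
-- W to move --
(1,2): flips 1 -> legal
(1,3): no bracket -> illegal
(1,4): no bracket -> illegal
(2,1): no bracket -> illegal
(2,4): flips 1 -> legal
(3,0): no bracket -> illegal
(3,1): flips 2 -> legal
(4,0): no bracket -> illegal
(4,5): no bracket -> illegal
(5,0): no bracket -> illegal
(5,1): no bracket -> illegal
(5,2): flips 3 -> legal
(5,3): flips 1 -> legal
(5,5): flips 2 -> legal
(6,3): no bracket -> illegal
(6,4): flips 2 -> legal
(6,5): no bracket -> illegal
W mobility = 7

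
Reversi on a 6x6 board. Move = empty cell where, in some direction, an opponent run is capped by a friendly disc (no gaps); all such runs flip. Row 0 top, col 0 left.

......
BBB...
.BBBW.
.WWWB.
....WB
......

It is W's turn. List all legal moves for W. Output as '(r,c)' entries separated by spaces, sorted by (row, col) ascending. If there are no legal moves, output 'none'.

(0,0): flips 2 -> legal
(0,1): flips 2 -> legal
(0,2): flips 2 -> legal
(0,3): no bracket -> illegal
(1,3): flips 2 -> legal
(1,4): flips 1 -> legal
(2,0): flips 3 -> legal
(2,5): no bracket -> illegal
(3,0): no bracket -> illegal
(3,5): flips 1 -> legal
(4,3): no bracket -> illegal
(5,4): no bracket -> illegal
(5,5): no bracket -> illegal

Answer: (0,0) (0,1) (0,2) (1,3) (1,4) (2,0) (3,5)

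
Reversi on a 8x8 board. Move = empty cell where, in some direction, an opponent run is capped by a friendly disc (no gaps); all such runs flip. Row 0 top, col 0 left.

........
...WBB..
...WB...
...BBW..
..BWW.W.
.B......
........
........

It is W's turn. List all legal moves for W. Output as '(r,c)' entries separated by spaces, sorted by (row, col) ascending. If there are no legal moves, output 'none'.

Answer: (0,4) (0,5) (1,6) (2,2) (2,5) (3,2) (4,1) (4,5)

Derivation:
(0,3): no bracket -> illegal
(0,4): flips 3 -> legal
(0,5): flips 1 -> legal
(0,6): no bracket -> illegal
(1,6): flips 2 -> legal
(2,2): flips 1 -> legal
(2,5): flips 2 -> legal
(2,6): no bracket -> illegal
(3,1): no bracket -> illegal
(3,2): flips 2 -> legal
(4,0): no bracket -> illegal
(4,1): flips 1 -> legal
(4,5): flips 1 -> legal
(5,0): no bracket -> illegal
(5,2): no bracket -> illegal
(5,3): no bracket -> illegal
(6,0): no bracket -> illegal
(6,1): no bracket -> illegal
(6,2): no bracket -> illegal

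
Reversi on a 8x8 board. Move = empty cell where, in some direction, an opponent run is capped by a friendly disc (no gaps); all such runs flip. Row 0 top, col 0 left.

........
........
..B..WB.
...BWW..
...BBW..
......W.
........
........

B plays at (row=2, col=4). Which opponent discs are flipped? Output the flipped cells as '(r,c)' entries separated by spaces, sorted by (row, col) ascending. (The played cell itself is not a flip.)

Answer: (2,5) (3,4)

Derivation:
Dir NW: first cell '.' (not opp) -> no flip
Dir N: first cell '.' (not opp) -> no flip
Dir NE: first cell '.' (not opp) -> no flip
Dir W: first cell '.' (not opp) -> no flip
Dir E: opp run (2,5) capped by B -> flip
Dir SW: first cell 'B' (not opp) -> no flip
Dir S: opp run (3,4) capped by B -> flip
Dir SE: opp run (3,5), next='.' -> no flip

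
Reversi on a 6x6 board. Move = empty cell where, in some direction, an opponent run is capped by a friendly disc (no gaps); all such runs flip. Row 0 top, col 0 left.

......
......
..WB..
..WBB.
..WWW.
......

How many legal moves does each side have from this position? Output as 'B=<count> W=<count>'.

-- B to move --
(1,1): flips 1 -> legal
(1,2): no bracket -> illegal
(1,3): no bracket -> illegal
(2,1): flips 1 -> legal
(3,1): flips 1 -> legal
(3,5): no bracket -> illegal
(4,1): flips 1 -> legal
(4,5): no bracket -> illegal
(5,1): flips 1 -> legal
(5,2): flips 1 -> legal
(5,3): flips 1 -> legal
(5,4): flips 1 -> legal
(5,5): flips 1 -> legal
B mobility = 9
-- W to move --
(1,2): no bracket -> illegal
(1,3): flips 2 -> legal
(1,4): flips 1 -> legal
(2,4): flips 3 -> legal
(2,5): flips 1 -> legal
(3,5): flips 2 -> legal
(4,5): no bracket -> illegal
W mobility = 5

Answer: B=9 W=5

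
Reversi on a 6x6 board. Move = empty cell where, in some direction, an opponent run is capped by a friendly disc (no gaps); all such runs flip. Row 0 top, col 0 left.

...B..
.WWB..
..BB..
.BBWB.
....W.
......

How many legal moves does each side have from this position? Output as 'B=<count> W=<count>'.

Answer: B=8 W=6

Derivation:
-- B to move --
(0,0): flips 1 -> legal
(0,1): flips 1 -> legal
(0,2): flips 1 -> legal
(1,0): flips 2 -> legal
(2,0): no bracket -> illegal
(2,1): flips 1 -> legal
(2,4): no bracket -> illegal
(3,5): no bracket -> illegal
(4,2): no bracket -> illegal
(4,3): flips 1 -> legal
(4,5): no bracket -> illegal
(5,3): no bracket -> illegal
(5,4): flips 1 -> legal
(5,5): flips 2 -> legal
B mobility = 8
-- W to move --
(0,2): no bracket -> illegal
(0,4): no bracket -> illegal
(1,4): flips 1 -> legal
(2,0): no bracket -> illegal
(2,1): no bracket -> illegal
(2,4): flips 1 -> legal
(2,5): no bracket -> illegal
(3,0): flips 2 -> legal
(3,5): flips 1 -> legal
(4,0): no bracket -> illegal
(4,1): no bracket -> illegal
(4,2): flips 2 -> legal
(4,3): no bracket -> illegal
(4,5): flips 2 -> legal
W mobility = 6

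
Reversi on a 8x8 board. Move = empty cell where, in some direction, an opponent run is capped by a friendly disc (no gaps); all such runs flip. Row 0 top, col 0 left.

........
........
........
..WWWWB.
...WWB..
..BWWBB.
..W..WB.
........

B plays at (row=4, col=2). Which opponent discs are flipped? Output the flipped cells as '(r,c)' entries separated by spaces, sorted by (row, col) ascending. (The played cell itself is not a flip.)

Dir NW: first cell '.' (not opp) -> no flip
Dir N: opp run (3,2), next='.' -> no flip
Dir NE: opp run (3,3), next='.' -> no flip
Dir W: first cell '.' (not opp) -> no flip
Dir E: opp run (4,3) (4,4) capped by B -> flip
Dir SW: first cell '.' (not opp) -> no flip
Dir S: first cell 'B' (not opp) -> no flip
Dir SE: opp run (5,3), next='.' -> no flip

Answer: (4,3) (4,4)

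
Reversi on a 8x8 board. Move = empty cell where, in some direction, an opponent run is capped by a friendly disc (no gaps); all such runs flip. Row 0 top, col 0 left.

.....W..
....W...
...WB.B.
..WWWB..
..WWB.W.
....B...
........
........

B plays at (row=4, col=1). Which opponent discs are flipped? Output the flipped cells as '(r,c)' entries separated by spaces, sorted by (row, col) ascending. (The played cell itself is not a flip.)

Answer: (4,2) (4,3)

Derivation:
Dir NW: first cell '.' (not opp) -> no flip
Dir N: first cell '.' (not opp) -> no flip
Dir NE: opp run (3,2) (2,3) (1,4) (0,5), next=edge -> no flip
Dir W: first cell '.' (not opp) -> no flip
Dir E: opp run (4,2) (4,3) capped by B -> flip
Dir SW: first cell '.' (not opp) -> no flip
Dir S: first cell '.' (not opp) -> no flip
Dir SE: first cell '.' (not opp) -> no flip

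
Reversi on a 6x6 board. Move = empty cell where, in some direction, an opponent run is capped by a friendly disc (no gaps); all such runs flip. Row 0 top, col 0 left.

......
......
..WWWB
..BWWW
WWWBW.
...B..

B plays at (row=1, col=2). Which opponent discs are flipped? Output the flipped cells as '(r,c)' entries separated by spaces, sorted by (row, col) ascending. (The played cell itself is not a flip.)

Answer: (2,2)

Derivation:
Dir NW: first cell '.' (not opp) -> no flip
Dir N: first cell '.' (not opp) -> no flip
Dir NE: first cell '.' (not opp) -> no flip
Dir W: first cell '.' (not opp) -> no flip
Dir E: first cell '.' (not opp) -> no flip
Dir SW: first cell '.' (not opp) -> no flip
Dir S: opp run (2,2) capped by B -> flip
Dir SE: opp run (2,3) (3,4), next='.' -> no flip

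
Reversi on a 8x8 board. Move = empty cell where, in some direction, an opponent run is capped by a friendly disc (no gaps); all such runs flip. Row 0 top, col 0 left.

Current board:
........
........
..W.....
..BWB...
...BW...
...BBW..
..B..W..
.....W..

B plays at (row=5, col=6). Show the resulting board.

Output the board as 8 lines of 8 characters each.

Answer: ........
........
..W.....
..BWB...
...BW...
...BBBB.
..B..W..
.....W..

Derivation:
Place B at (5,6); scan 8 dirs for brackets.
Dir NW: first cell '.' (not opp) -> no flip
Dir N: first cell '.' (not opp) -> no flip
Dir NE: first cell '.' (not opp) -> no flip
Dir W: opp run (5,5) capped by B -> flip
Dir E: first cell '.' (not opp) -> no flip
Dir SW: opp run (6,5), next='.' -> no flip
Dir S: first cell '.' (not opp) -> no flip
Dir SE: first cell '.' (not opp) -> no flip
All flips: (5,5)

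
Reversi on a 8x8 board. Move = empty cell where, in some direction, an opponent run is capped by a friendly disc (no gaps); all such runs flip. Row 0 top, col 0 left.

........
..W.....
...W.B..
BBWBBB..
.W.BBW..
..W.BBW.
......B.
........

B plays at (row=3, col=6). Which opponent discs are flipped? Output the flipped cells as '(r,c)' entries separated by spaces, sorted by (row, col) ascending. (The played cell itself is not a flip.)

Answer: (4,5)

Derivation:
Dir NW: first cell 'B' (not opp) -> no flip
Dir N: first cell '.' (not opp) -> no flip
Dir NE: first cell '.' (not opp) -> no flip
Dir W: first cell 'B' (not opp) -> no flip
Dir E: first cell '.' (not opp) -> no flip
Dir SW: opp run (4,5) capped by B -> flip
Dir S: first cell '.' (not opp) -> no flip
Dir SE: first cell '.' (not opp) -> no flip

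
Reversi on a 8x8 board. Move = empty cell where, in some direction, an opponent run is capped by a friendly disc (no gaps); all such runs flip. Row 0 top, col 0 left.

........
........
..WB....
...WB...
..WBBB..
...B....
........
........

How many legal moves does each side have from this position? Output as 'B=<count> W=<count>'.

-- B to move --
(1,1): flips 2 -> legal
(1,2): no bracket -> illegal
(1,3): no bracket -> illegal
(2,1): flips 1 -> legal
(2,4): no bracket -> illegal
(3,1): flips 1 -> legal
(3,2): flips 1 -> legal
(4,1): flips 1 -> legal
(5,1): no bracket -> illegal
(5,2): no bracket -> illegal
B mobility = 5
-- W to move --
(1,2): no bracket -> illegal
(1,3): flips 1 -> legal
(1,4): no bracket -> illegal
(2,4): flips 1 -> legal
(2,5): no bracket -> illegal
(3,2): no bracket -> illegal
(3,5): flips 1 -> legal
(3,6): no bracket -> illegal
(4,6): flips 3 -> legal
(5,2): no bracket -> illegal
(5,4): no bracket -> illegal
(5,5): flips 1 -> legal
(5,6): no bracket -> illegal
(6,2): no bracket -> illegal
(6,3): flips 2 -> legal
(6,4): flips 1 -> legal
W mobility = 7

Answer: B=5 W=7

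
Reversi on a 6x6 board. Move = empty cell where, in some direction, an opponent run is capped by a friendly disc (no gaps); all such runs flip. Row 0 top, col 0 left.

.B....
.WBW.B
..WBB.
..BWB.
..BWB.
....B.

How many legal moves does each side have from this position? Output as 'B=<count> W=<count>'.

-- B to move --
(0,0): flips 3 -> legal
(0,2): flips 1 -> legal
(0,3): flips 1 -> legal
(0,4): no bracket -> illegal
(1,0): flips 1 -> legal
(1,4): flips 1 -> legal
(2,0): no bracket -> illegal
(2,1): flips 2 -> legal
(3,1): no bracket -> illegal
(5,2): flips 1 -> legal
(5,3): flips 2 -> legal
B mobility = 8
-- W to move --
(0,0): no bracket -> illegal
(0,2): flips 1 -> legal
(0,3): no bracket -> illegal
(0,4): no bracket -> illegal
(0,5): no bracket -> illegal
(1,0): no bracket -> illegal
(1,4): no bracket -> illegal
(2,1): flips 1 -> legal
(2,5): flips 3 -> legal
(3,1): flips 1 -> legal
(3,5): flips 2 -> legal
(4,1): flips 1 -> legal
(4,5): flips 1 -> legal
(5,1): flips 1 -> legal
(5,2): flips 2 -> legal
(5,3): no bracket -> illegal
(5,5): flips 1 -> legal
W mobility = 10

Answer: B=8 W=10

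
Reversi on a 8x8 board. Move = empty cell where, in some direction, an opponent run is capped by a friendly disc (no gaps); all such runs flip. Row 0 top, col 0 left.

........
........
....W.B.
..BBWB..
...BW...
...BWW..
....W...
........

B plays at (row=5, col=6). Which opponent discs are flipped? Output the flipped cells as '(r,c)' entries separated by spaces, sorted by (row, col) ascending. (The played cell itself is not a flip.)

Dir NW: first cell '.' (not opp) -> no flip
Dir N: first cell '.' (not opp) -> no flip
Dir NE: first cell '.' (not opp) -> no flip
Dir W: opp run (5,5) (5,4) capped by B -> flip
Dir E: first cell '.' (not opp) -> no flip
Dir SW: first cell '.' (not opp) -> no flip
Dir S: first cell '.' (not opp) -> no flip
Dir SE: first cell '.' (not opp) -> no flip

Answer: (5,4) (5,5)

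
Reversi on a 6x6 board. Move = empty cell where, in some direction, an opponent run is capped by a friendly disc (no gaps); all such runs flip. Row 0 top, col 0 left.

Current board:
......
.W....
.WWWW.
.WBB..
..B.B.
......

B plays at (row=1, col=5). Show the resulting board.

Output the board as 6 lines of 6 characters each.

Place B at (1,5); scan 8 dirs for brackets.
Dir NW: first cell '.' (not opp) -> no flip
Dir N: first cell '.' (not opp) -> no flip
Dir NE: edge -> no flip
Dir W: first cell '.' (not opp) -> no flip
Dir E: edge -> no flip
Dir SW: opp run (2,4) capped by B -> flip
Dir S: first cell '.' (not opp) -> no flip
Dir SE: edge -> no flip
All flips: (2,4)

Answer: ......
.W...B
.WWWB.
.WBB..
..B.B.
......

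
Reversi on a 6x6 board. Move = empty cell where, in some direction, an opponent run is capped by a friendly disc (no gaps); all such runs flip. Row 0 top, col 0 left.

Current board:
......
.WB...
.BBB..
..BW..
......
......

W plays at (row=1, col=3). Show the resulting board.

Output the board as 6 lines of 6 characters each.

Place W at (1,3); scan 8 dirs for brackets.
Dir NW: first cell '.' (not opp) -> no flip
Dir N: first cell '.' (not opp) -> no flip
Dir NE: first cell '.' (not opp) -> no flip
Dir W: opp run (1,2) capped by W -> flip
Dir E: first cell '.' (not opp) -> no flip
Dir SW: opp run (2,2), next='.' -> no flip
Dir S: opp run (2,3) capped by W -> flip
Dir SE: first cell '.' (not opp) -> no flip
All flips: (1,2) (2,3)

Answer: ......
.WWW..
.BBW..
..BW..
......
......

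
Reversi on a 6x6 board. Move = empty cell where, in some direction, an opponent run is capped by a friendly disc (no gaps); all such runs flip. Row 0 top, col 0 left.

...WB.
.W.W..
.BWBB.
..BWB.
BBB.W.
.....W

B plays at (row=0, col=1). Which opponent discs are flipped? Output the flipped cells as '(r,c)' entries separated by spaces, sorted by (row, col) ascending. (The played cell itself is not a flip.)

Answer: (1,1)

Derivation:
Dir NW: edge -> no flip
Dir N: edge -> no flip
Dir NE: edge -> no flip
Dir W: first cell '.' (not opp) -> no flip
Dir E: first cell '.' (not opp) -> no flip
Dir SW: first cell '.' (not opp) -> no flip
Dir S: opp run (1,1) capped by B -> flip
Dir SE: first cell '.' (not opp) -> no flip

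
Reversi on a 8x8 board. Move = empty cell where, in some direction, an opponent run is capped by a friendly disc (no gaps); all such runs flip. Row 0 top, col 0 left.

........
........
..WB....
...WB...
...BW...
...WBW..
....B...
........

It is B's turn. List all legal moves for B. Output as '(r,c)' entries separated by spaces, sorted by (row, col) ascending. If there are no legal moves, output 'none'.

(1,1): no bracket -> illegal
(1,2): no bracket -> illegal
(1,3): no bracket -> illegal
(2,1): flips 1 -> legal
(2,4): no bracket -> illegal
(3,1): no bracket -> illegal
(3,2): flips 1 -> legal
(3,5): no bracket -> illegal
(4,2): flips 1 -> legal
(4,5): flips 1 -> legal
(4,6): flips 1 -> legal
(5,2): flips 1 -> legal
(5,6): flips 1 -> legal
(6,2): no bracket -> illegal
(6,3): flips 1 -> legal
(6,5): no bracket -> illegal
(6,6): no bracket -> illegal

Answer: (2,1) (3,2) (4,2) (4,5) (4,6) (5,2) (5,6) (6,3)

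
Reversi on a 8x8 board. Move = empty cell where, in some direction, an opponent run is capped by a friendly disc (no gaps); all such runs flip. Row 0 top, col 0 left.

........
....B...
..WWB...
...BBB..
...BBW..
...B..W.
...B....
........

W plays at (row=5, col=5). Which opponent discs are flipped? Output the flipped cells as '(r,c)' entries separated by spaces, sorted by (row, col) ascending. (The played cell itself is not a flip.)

Dir NW: opp run (4,4) (3,3) capped by W -> flip
Dir N: first cell 'W' (not opp) -> no flip
Dir NE: first cell '.' (not opp) -> no flip
Dir W: first cell '.' (not opp) -> no flip
Dir E: first cell 'W' (not opp) -> no flip
Dir SW: first cell '.' (not opp) -> no flip
Dir S: first cell '.' (not opp) -> no flip
Dir SE: first cell '.' (not opp) -> no flip

Answer: (3,3) (4,4)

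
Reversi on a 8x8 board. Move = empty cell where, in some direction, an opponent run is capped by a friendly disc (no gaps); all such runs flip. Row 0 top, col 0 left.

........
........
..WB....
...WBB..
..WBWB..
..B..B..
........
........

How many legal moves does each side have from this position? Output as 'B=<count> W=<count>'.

-- B to move --
(1,1): flips 3 -> legal
(1,2): no bracket -> illegal
(1,3): no bracket -> illegal
(2,1): flips 1 -> legal
(2,4): no bracket -> illegal
(3,1): no bracket -> illegal
(3,2): flips 2 -> legal
(4,1): flips 1 -> legal
(5,1): no bracket -> illegal
(5,3): flips 1 -> legal
(5,4): flips 1 -> legal
B mobility = 6
-- W to move --
(1,2): no bracket -> illegal
(1,3): flips 1 -> legal
(1,4): no bracket -> illegal
(2,4): flips 2 -> legal
(2,5): no bracket -> illegal
(2,6): flips 1 -> legal
(3,2): no bracket -> illegal
(3,6): flips 2 -> legal
(4,1): no bracket -> illegal
(4,6): flips 1 -> legal
(5,1): no bracket -> illegal
(5,3): flips 1 -> legal
(5,4): no bracket -> illegal
(5,6): no bracket -> illegal
(6,1): no bracket -> illegal
(6,2): flips 1 -> legal
(6,3): no bracket -> illegal
(6,4): no bracket -> illegal
(6,5): no bracket -> illegal
(6,6): flips 1 -> legal
W mobility = 8

Answer: B=6 W=8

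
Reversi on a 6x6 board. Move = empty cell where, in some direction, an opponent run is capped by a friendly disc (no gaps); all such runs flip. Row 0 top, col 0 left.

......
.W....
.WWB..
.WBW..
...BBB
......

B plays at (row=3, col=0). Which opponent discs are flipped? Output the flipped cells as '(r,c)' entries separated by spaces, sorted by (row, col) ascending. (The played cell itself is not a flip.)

Answer: (3,1)

Derivation:
Dir NW: edge -> no flip
Dir N: first cell '.' (not opp) -> no flip
Dir NE: opp run (2,1), next='.' -> no flip
Dir W: edge -> no flip
Dir E: opp run (3,1) capped by B -> flip
Dir SW: edge -> no flip
Dir S: first cell '.' (not opp) -> no flip
Dir SE: first cell '.' (not opp) -> no flip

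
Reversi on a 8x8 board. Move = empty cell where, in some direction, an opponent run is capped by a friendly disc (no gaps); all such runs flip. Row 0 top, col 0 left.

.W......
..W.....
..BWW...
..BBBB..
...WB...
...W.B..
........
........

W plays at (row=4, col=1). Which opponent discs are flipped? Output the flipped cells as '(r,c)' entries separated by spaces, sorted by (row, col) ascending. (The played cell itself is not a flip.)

Dir NW: first cell '.' (not opp) -> no flip
Dir N: first cell '.' (not opp) -> no flip
Dir NE: opp run (3,2) capped by W -> flip
Dir W: first cell '.' (not opp) -> no flip
Dir E: first cell '.' (not opp) -> no flip
Dir SW: first cell '.' (not opp) -> no flip
Dir S: first cell '.' (not opp) -> no flip
Dir SE: first cell '.' (not opp) -> no flip

Answer: (3,2)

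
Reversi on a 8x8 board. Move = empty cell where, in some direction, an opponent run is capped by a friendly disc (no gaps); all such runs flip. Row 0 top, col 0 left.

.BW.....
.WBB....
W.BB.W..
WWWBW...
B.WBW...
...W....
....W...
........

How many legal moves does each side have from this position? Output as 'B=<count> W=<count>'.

-- B to move --
(0,0): flips 1 -> legal
(0,3): flips 1 -> legal
(1,0): flips 3 -> legal
(1,4): no bracket -> illegal
(1,5): no bracket -> illegal
(1,6): flips 2 -> legal
(2,1): flips 2 -> legal
(2,4): no bracket -> illegal
(2,6): no bracket -> illegal
(3,5): flips 1 -> legal
(3,6): no bracket -> illegal
(4,1): flips 2 -> legal
(4,5): flips 2 -> legal
(5,1): flips 1 -> legal
(5,2): flips 2 -> legal
(5,4): no bracket -> illegal
(5,5): flips 1 -> legal
(6,2): no bracket -> illegal
(6,3): flips 1 -> legal
(6,5): no bracket -> illegal
(7,3): no bracket -> illegal
(7,4): no bracket -> illegal
(7,5): no bracket -> illegal
B mobility = 12
-- W to move --
(0,0): flips 1 -> legal
(0,3): flips 4 -> legal
(0,4): flips 2 -> legal
(1,0): no bracket -> illegal
(1,4): flips 3 -> legal
(2,1): no bracket -> illegal
(2,4): flips 2 -> legal
(4,1): no bracket -> illegal
(5,0): flips 1 -> legal
(5,1): no bracket -> illegal
(5,2): flips 1 -> legal
(5,4): flips 1 -> legal
W mobility = 8

Answer: B=12 W=8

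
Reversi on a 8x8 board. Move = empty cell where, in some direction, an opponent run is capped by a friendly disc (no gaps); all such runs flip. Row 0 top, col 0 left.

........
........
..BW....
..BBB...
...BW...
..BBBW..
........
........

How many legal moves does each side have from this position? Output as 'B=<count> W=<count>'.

-- B to move --
(1,2): flips 1 -> legal
(1,3): flips 1 -> legal
(1,4): flips 1 -> legal
(2,4): flips 1 -> legal
(3,5): flips 1 -> legal
(4,5): flips 1 -> legal
(4,6): no bracket -> illegal
(5,6): flips 1 -> legal
(6,4): no bracket -> illegal
(6,5): no bracket -> illegal
(6,6): flips 2 -> legal
B mobility = 8
-- W to move --
(1,1): flips 2 -> legal
(1,2): no bracket -> illegal
(1,3): no bracket -> illegal
(2,1): flips 1 -> legal
(2,4): flips 1 -> legal
(2,5): no bracket -> illegal
(3,1): no bracket -> illegal
(3,5): no bracket -> illegal
(4,1): flips 1 -> legal
(4,2): flips 1 -> legal
(4,5): flips 1 -> legal
(5,1): flips 3 -> legal
(6,1): no bracket -> illegal
(6,2): flips 1 -> legal
(6,3): flips 3 -> legal
(6,4): flips 1 -> legal
(6,5): no bracket -> illegal
W mobility = 10

Answer: B=8 W=10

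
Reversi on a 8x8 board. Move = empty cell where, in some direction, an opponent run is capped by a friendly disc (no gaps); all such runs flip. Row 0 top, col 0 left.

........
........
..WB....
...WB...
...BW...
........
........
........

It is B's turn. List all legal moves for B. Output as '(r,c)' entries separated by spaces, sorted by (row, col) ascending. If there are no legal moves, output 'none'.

Answer: (2,1) (3,2) (4,5) (5,4)

Derivation:
(1,1): no bracket -> illegal
(1,2): no bracket -> illegal
(1,3): no bracket -> illegal
(2,1): flips 1 -> legal
(2,4): no bracket -> illegal
(3,1): no bracket -> illegal
(3,2): flips 1 -> legal
(3,5): no bracket -> illegal
(4,2): no bracket -> illegal
(4,5): flips 1 -> legal
(5,3): no bracket -> illegal
(5,4): flips 1 -> legal
(5,5): no bracket -> illegal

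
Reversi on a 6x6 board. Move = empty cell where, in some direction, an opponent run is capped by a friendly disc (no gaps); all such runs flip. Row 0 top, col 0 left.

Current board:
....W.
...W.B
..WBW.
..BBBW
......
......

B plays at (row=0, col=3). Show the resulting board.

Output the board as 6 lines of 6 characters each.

Place B at (0,3); scan 8 dirs for brackets.
Dir NW: edge -> no flip
Dir N: edge -> no flip
Dir NE: edge -> no flip
Dir W: first cell '.' (not opp) -> no flip
Dir E: opp run (0,4), next='.' -> no flip
Dir SW: first cell '.' (not opp) -> no flip
Dir S: opp run (1,3) capped by B -> flip
Dir SE: first cell '.' (not opp) -> no flip
All flips: (1,3)

Answer: ...BW.
...B.B
..WBW.
..BBBW
......
......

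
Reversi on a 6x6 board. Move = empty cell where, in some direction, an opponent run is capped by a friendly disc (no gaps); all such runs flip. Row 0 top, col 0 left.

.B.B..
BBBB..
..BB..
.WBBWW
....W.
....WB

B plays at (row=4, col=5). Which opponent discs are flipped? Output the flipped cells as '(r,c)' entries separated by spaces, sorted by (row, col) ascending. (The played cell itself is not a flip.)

Dir NW: opp run (3,4) capped by B -> flip
Dir N: opp run (3,5), next='.' -> no flip
Dir NE: edge -> no flip
Dir W: opp run (4,4), next='.' -> no flip
Dir E: edge -> no flip
Dir SW: opp run (5,4), next=edge -> no flip
Dir S: first cell 'B' (not opp) -> no flip
Dir SE: edge -> no flip

Answer: (3,4)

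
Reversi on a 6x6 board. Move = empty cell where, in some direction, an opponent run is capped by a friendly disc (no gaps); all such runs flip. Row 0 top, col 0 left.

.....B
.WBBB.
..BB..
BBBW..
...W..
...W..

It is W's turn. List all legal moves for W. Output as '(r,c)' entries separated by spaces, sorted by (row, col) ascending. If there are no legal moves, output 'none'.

(0,1): no bracket -> illegal
(0,2): no bracket -> illegal
(0,3): flips 2 -> legal
(0,4): no bracket -> illegal
(1,5): flips 3 -> legal
(2,0): no bracket -> illegal
(2,1): flips 1 -> legal
(2,4): no bracket -> illegal
(2,5): no bracket -> illegal
(3,4): no bracket -> illegal
(4,0): no bracket -> illegal
(4,1): no bracket -> illegal
(4,2): no bracket -> illegal

Answer: (0,3) (1,5) (2,1)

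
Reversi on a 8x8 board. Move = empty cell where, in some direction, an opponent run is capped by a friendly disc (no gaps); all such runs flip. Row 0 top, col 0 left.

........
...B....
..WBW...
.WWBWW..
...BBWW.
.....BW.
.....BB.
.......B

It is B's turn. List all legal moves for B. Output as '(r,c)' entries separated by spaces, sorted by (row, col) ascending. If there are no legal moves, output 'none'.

(1,1): flips 1 -> legal
(1,2): no bracket -> illegal
(1,4): flips 2 -> legal
(1,5): flips 1 -> legal
(2,0): no bracket -> illegal
(2,1): flips 2 -> legal
(2,5): flips 4 -> legal
(2,6): flips 1 -> legal
(3,0): flips 2 -> legal
(3,6): flips 4 -> legal
(3,7): flips 1 -> legal
(4,0): flips 2 -> legal
(4,1): flips 1 -> legal
(4,2): no bracket -> illegal
(4,7): flips 3 -> legal
(5,4): no bracket -> illegal
(5,7): flips 4 -> legal
(6,7): flips 3 -> legal

Answer: (1,1) (1,4) (1,5) (2,1) (2,5) (2,6) (3,0) (3,6) (3,7) (4,0) (4,1) (4,7) (5,7) (6,7)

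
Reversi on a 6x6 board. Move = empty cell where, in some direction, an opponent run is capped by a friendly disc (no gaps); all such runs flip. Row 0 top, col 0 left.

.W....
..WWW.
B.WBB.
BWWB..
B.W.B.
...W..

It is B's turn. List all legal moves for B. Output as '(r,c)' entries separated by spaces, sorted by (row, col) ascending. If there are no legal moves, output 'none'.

(0,0): no bracket -> illegal
(0,2): flips 1 -> legal
(0,3): flips 1 -> legal
(0,4): flips 4 -> legal
(0,5): flips 1 -> legal
(1,0): no bracket -> illegal
(1,1): flips 1 -> legal
(1,5): no bracket -> illegal
(2,1): flips 1 -> legal
(2,5): no bracket -> illegal
(4,1): flips 1 -> legal
(4,3): no bracket -> illegal
(5,1): flips 1 -> legal
(5,2): no bracket -> illegal
(5,4): no bracket -> illegal

Answer: (0,2) (0,3) (0,4) (0,5) (1,1) (2,1) (4,1) (5,1)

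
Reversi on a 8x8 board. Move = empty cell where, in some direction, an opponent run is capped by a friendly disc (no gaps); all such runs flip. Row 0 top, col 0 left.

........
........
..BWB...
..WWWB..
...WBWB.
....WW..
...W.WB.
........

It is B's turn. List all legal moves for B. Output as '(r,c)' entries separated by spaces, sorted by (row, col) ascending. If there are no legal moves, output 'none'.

Answer: (3,1) (4,2) (6,4) (7,5)

Derivation:
(1,2): no bracket -> illegal
(1,3): no bracket -> illegal
(1,4): no bracket -> illegal
(2,1): no bracket -> illegal
(2,5): no bracket -> illegal
(3,1): flips 3 -> legal
(3,6): no bracket -> illegal
(4,1): no bracket -> illegal
(4,2): flips 3 -> legal
(5,2): no bracket -> illegal
(5,3): no bracket -> illegal
(5,6): no bracket -> illegal
(6,2): no bracket -> illegal
(6,4): flips 3 -> legal
(7,2): no bracket -> illegal
(7,3): no bracket -> illegal
(7,4): no bracket -> illegal
(7,5): flips 3 -> legal
(7,6): no bracket -> illegal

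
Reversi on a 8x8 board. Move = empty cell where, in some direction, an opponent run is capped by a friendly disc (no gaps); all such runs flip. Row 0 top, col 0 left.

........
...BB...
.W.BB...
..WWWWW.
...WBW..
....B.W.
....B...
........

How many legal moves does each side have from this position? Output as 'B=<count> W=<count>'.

Answer: B=9 W=11

Derivation:
-- B to move --
(1,0): flips 3 -> legal
(1,1): no bracket -> illegal
(1,2): no bracket -> illegal
(2,0): no bracket -> illegal
(2,2): flips 1 -> legal
(2,5): no bracket -> illegal
(2,6): flips 1 -> legal
(2,7): flips 2 -> legal
(3,0): no bracket -> illegal
(3,1): no bracket -> illegal
(3,7): no bracket -> illegal
(4,1): flips 1 -> legal
(4,2): flips 2 -> legal
(4,6): flips 2 -> legal
(4,7): no bracket -> illegal
(5,2): no bracket -> illegal
(5,3): flips 2 -> legal
(5,5): no bracket -> illegal
(5,7): no bracket -> illegal
(6,5): no bracket -> illegal
(6,6): no bracket -> illegal
(6,7): flips 3 -> legal
B mobility = 9
-- W to move --
(0,2): flips 2 -> legal
(0,3): flips 2 -> legal
(0,4): flips 2 -> legal
(0,5): flips 2 -> legal
(1,2): flips 1 -> legal
(1,5): flips 1 -> legal
(2,2): no bracket -> illegal
(2,5): no bracket -> illegal
(5,3): flips 1 -> legal
(5,5): flips 1 -> legal
(6,3): flips 1 -> legal
(6,5): flips 1 -> legal
(7,3): no bracket -> illegal
(7,4): flips 3 -> legal
(7,5): no bracket -> illegal
W mobility = 11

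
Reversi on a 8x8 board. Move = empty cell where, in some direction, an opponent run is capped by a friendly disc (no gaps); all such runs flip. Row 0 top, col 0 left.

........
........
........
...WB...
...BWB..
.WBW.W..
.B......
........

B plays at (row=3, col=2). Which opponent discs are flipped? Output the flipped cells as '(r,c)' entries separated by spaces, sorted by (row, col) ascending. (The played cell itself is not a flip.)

Dir NW: first cell '.' (not opp) -> no flip
Dir N: first cell '.' (not opp) -> no flip
Dir NE: first cell '.' (not opp) -> no flip
Dir W: first cell '.' (not opp) -> no flip
Dir E: opp run (3,3) capped by B -> flip
Dir SW: first cell '.' (not opp) -> no flip
Dir S: first cell '.' (not opp) -> no flip
Dir SE: first cell 'B' (not opp) -> no flip

Answer: (3,3)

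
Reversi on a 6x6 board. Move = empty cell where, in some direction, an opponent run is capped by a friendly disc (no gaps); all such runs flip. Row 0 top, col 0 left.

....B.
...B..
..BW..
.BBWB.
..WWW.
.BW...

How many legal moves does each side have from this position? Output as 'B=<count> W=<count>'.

Answer: B=6 W=12

Derivation:
-- B to move --
(1,2): flips 1 -> legal
(1,4): flips 1 -> legal
(2,4): flips 3 -> legal
(3,5): no bracket -> illegal
(4,1): no bracket -> illegal
(4,5): no bracket -> illegal
(5,3): flips 5 -> legal
(5,4): flips 2 -> legal
(5,5): flips 2 -> legal
B mobility = 6
-- W to move --
(0,2): no bracket -> illegal
(0,3): flips 1 -> legal
(0,5): no bracket -> illegal
(1,1): flips 1 -> legal
(1,2): flips 2 -> legal
(1,4): no bracket -> illegal
(1,5): no bracket -> illegal
(2,0): flips 1 -> legal
(2,1): flips 2 -> legal
(2,4): flips 1 -> legal
(2,5): flips 1 -> legal
(3,0): flips 2 -> legal
(3,5): flips 1 -> legal
(4,0): no bracket -> illegal
(4,1): flips 1 -> legal
(4,5): flips 1 -> legal
(5,0): flips 1 -> legal
W mobility = 12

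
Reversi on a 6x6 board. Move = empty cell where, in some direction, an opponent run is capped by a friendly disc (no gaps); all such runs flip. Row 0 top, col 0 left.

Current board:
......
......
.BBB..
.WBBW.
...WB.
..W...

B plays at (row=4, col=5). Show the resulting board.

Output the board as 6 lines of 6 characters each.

Answer: ......
......
.BBB..
.WBBB.
...WBB
..W...

Derivation:
Place B at (4,5); scan 8 dirs for brackets.
Dir NW: opp run (3,4) capped by B -> flip
Dir N: first cell '.' (not opp) -> no flip
Dir NE: edge -> no flip
Dir W: first cell 'B' (not opp) -> no flip
Dir E: edge -> no flip
Dir SW: first cell '.' (not opp) -> no flip
Dir S: first cell '.' (not opp) -> no flip
Dir SE: edge -> no flip
All flips: (3,4)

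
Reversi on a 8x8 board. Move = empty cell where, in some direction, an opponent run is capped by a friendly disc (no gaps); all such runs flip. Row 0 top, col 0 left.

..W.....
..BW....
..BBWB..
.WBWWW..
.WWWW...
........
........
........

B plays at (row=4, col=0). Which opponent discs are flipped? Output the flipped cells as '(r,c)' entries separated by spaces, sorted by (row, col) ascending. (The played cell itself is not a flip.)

Answer: (3,1)

Derivation:
Dir NW: edge -> no flip
Dir N: first cell '.' (not opp) -> no flip
Dir NE: opp run (3,1) capped by B -> flip
Dir W: edge -> no flip
Dir E: opp run (4,1) (4,2) (4,3) (4,4), next='.' -> no flip
Dir SW: edge -> no flip
Dir S: first cell '.' (not opp) -> no flip
Dir SE: first cell '.' (not opp) -> no flip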